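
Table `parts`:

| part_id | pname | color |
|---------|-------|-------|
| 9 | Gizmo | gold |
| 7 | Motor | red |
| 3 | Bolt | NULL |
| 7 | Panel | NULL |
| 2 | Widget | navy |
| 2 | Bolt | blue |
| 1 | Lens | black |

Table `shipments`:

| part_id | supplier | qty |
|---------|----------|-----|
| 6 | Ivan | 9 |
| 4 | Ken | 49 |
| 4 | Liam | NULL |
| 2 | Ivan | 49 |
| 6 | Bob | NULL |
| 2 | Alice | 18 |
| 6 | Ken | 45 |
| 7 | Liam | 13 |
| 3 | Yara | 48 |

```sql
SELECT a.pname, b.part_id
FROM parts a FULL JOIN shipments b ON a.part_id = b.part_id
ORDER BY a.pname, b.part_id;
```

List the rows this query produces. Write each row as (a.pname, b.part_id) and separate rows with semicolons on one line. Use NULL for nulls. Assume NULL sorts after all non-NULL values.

FULL OUTER JOIN keeps every row from both sides; unmatched rows get NULL for the other side's columns.
Matching on a.part_id = b.part_id.
- a[0] part_id=9 → no match; kept with NULLs on the b side.
- a[1] part_id=7 → 1 match(es) in b → 1 row(s).
- a[2] part_id=3 → 1 match(es) in b → 1 row(s).
- a[3] part_id=7 → 1 match(es) in b → 1 row(s).
- a[4] part_id=2 → 2 match(es) in b → 2 row(s).
- a[5] part_id=2 → 2 match(es) in b → 2 row(s).
- a[6] part_id=1 → no match; kept with NULLs on the b side.
- 5 b row(s) had no a match → kept, a columns NULL.

(Bolt, 2); (Bolt, 2); (Bolt, 3); (Gizmo, NULL); (Lens, NULL); (Motor, 7); (Panel, 7); (Widget, 2); (Widget, 2); (NULL, 4); (NULL, 4); (NULL, 6); (NULL, 6); (NULL, 6)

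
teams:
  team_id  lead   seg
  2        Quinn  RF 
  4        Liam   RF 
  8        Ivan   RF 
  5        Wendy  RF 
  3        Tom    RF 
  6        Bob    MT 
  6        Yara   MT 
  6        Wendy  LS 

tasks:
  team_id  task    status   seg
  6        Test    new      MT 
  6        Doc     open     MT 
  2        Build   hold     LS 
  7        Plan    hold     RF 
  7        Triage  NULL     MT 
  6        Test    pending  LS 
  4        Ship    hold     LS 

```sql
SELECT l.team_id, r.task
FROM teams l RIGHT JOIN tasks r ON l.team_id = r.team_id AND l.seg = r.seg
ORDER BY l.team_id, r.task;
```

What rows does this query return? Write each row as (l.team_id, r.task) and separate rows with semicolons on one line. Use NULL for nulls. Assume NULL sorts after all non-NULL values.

(6, Doc); (6, Doc); (6, Test); (6, Test); (6, Test); (NULL, Build); (NULL, Plan); (NULL, Ship); (NULL, Triage)

RIGHT JOIN keeps every row from `tasks`; unmatched rows get NULL for `teams`'s columns.
Matching on l.team_id = r.team_id AND l.seg = r.seg.
- l[0] team_id=2, seg=RF → no match.
- l[1] team_id=4, seg=RF → no match.
- l[2] team_id=8, seg=RF → no match.
- l[3] team_id=5, seg=RF → no match.
- l[4] team_id=3, seg=RF → no match.
- l[5] team_id=6, seg=MT → 2 match(es) in r → 2 row(s).
- l[6] team_id=6, seg=MT → 2 match(es) in r → 2 row(s).
- l[7] team_id=6, seg=LS → 1 match(es) in r → 1 row(s).
- 4 r row(s) had no l match → kept, l columns NULL.
After projecting and ordering:
l.team_id | r.task
6 | Doc
6 | Doc
6 | Test
6 | Test
6 | Test
NULL | Build
NULL | Plan
NULL | Ship
NULL | Triage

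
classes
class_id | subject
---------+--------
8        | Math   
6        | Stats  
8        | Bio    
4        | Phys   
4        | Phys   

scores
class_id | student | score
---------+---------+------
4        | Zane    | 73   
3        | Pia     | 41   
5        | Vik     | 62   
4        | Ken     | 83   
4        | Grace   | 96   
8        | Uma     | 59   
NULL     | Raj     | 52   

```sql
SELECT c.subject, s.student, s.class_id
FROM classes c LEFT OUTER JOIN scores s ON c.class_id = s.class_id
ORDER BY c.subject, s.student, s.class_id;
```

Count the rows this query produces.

LEFT JOIN keeps every row from `classes`; unmatched rows get NULL for `scores`'s columns.
Matching on c.class_id = s.class_id. A NULL in a compared column never satisfies the condition.
- c[0] class_id=8 → 1 match(es) in s → 1 row(s).
- c[1] class_id=6 → no match; kept with NULLs on the s side.
- c[2] class_id=8 → 1 match(es) in s → 1 row(s).
- c[3] class_id=4 → 3 match(es) in s → 3 row(s).
- c[4] class_id=4 → 3 match(es) in s → 3 row(s).
Total: 8 matched + 1 padded = 9 rows.

9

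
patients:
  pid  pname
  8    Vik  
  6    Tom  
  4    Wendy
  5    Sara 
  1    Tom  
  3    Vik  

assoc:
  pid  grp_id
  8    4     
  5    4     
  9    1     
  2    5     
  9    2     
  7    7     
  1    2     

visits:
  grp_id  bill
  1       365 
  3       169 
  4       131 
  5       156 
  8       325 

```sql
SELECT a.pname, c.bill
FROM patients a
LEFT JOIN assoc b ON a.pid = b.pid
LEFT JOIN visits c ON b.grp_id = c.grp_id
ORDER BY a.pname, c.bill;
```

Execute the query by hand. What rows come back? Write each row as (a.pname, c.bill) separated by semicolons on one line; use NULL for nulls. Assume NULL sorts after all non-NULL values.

(Sara, 131); (Tom, NULL); (Tom, NULL); (Vik, 131); (Vik, NULL); (Wendy, NULL)

Joins associate left-to-right: patients LEFT JOIN assoc on pid gives 6 intermediate row(s).
Then LEFT JOIN `visits c` on grp_id: each of those 6 rows is kept; rows whose b.grp_id has no match in c get NULL for c's columns.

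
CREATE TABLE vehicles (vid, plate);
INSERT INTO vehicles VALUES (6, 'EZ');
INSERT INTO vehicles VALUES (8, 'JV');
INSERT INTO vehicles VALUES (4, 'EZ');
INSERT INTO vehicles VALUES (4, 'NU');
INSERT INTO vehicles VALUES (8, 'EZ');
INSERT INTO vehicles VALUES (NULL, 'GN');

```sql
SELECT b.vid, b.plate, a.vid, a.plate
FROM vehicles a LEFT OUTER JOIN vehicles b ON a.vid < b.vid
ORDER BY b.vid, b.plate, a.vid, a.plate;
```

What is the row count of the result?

11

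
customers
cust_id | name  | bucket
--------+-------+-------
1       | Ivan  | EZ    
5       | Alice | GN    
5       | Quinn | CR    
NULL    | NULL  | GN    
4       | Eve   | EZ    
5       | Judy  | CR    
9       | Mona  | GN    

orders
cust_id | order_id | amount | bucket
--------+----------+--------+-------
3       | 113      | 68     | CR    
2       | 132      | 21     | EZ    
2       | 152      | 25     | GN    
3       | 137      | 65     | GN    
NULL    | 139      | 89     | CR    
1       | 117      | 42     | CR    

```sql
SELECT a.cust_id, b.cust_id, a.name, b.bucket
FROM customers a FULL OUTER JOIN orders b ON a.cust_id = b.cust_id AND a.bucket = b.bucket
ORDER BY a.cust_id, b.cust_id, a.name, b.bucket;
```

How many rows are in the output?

13

FULL OUTER JOIN keeps every row from both sides; unmatched rows get NULL for the other side's columns.
Matching on a.cust_id = b.cust_id AND a.bucket = b.bucket. A NULL in a compared column never satisfies the condition.
- cust_id=1, bucket=EZ: no b row matches, row kept with b columns NULL.
- cust_id=5, bucket=GN: no b row matches, row kept with b columns NULL.
- cust_id=5, bucket=CR: no b row matches, row kept with b columns NULL.
- cust_id=NULL, bucket=GN: no b row matches, row kept with b columns NULL.
- cust_id=4, bucket=EZ: no b row matches, row kept with b columns NULL.
- cust_id=5, bucket=CR: no b row matches, row kept with b columns NULL.
- cust_id=9, bucket=GN: no b row matches, row kept with b columns NULL.
- 6 row(s) from b found no a partner → padded with NULL.
Total: 0 matched + 13 padded = 13 rows.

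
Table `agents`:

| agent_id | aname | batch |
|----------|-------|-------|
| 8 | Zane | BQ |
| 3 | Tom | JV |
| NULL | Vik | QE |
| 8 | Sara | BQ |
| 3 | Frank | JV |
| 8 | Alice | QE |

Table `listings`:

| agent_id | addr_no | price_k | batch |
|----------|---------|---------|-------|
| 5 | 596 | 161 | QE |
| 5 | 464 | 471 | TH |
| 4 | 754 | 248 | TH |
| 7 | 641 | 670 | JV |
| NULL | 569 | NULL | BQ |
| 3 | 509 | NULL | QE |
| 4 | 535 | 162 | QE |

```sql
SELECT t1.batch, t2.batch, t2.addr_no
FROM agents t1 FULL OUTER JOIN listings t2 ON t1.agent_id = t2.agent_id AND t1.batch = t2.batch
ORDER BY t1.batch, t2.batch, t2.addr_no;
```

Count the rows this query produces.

FULL OUTER JOIN keeps every row from both sides; unmatched rows get NULL for the other side's columns.
Matching on t1.agent_id = t2.agent_id AND t1.batch = t2.batch. A NULL in a compared column never satisfies the condition.
- t1[0] agent_id=8, batch=BQ → no match; kept with NULLs on the t2 side.
- t1[1] agent_id=3, batch=JV → no match; kept with NULLs on the t2 side.
- t1[2] agent_id=NULL, batch=QE → no match; kept with NULLs on the t2 side.
- t1[3] agent_id=8, batch=BQ → no match; kept with NULLs on the t2 side.
- t1[4] agent_id=3, batch=JV → no match; kept with NULLs on the t2 side.
- t1[5] agent_id=8, batch=QE → no match; kept with NULLs on the t2 side.
- 7 row(s) from t2 found no t1 partner → padded with NULL.
Total: 0 matched + 13 padded = 13 rows.

13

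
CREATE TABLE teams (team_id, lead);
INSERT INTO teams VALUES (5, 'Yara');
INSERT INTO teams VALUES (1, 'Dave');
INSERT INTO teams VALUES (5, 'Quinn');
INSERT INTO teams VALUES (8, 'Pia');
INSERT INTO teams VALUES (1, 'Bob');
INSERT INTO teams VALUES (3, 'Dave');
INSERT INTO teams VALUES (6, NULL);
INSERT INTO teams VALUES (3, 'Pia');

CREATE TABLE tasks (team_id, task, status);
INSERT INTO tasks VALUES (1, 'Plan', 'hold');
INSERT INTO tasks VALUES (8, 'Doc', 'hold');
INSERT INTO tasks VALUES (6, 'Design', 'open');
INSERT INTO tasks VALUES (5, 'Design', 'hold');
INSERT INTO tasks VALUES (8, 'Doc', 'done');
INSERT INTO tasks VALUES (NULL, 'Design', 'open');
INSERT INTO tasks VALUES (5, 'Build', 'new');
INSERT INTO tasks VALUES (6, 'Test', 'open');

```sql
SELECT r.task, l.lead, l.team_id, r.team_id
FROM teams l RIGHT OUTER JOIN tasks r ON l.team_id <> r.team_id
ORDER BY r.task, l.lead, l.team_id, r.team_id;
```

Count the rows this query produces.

47

RIGHT JOIN keeps every row from `tasks`; unmatched rows get NULL for `teams`'s columns.
Matching on l.team_id <> r.team_id. A NULL in a compared column never satisfies the condition.
Matched pairs: 46; unmatched r rows kept: 1.
Total: 46 matched + 1 padded = 47 rows.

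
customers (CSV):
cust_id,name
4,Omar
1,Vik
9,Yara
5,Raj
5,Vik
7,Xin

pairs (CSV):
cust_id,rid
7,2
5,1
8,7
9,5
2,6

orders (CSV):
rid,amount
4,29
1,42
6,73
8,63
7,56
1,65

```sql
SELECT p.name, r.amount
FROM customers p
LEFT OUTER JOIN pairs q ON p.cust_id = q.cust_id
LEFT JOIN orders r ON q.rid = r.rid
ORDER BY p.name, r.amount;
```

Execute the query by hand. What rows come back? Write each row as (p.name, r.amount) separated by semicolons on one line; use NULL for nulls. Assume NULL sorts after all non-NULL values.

(Omar, NULL); (Raj, 42); (Raj, 65); (Vik, 42); (Vik, 65); (Vik, NULL); (Xin, NULL); (Yara, NULL)

Joins associate left-to-right: customers LEFT JOIN pairs on cust_id gives 6 intermediate row(s).
Then LEFT JOIN `orders r` on rid: each of those 6 rows is kept; rows whose q.rid has no match in r get NULL for r's columns.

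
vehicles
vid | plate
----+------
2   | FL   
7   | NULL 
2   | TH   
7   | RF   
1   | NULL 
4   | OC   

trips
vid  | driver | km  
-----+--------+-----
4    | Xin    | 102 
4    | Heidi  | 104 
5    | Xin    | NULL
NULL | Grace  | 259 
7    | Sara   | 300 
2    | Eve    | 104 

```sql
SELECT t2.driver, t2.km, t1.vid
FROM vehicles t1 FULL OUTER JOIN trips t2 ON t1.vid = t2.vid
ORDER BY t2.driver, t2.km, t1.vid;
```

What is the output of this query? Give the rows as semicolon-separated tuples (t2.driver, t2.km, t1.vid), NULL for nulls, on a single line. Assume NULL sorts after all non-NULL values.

(Eve, 104, 2); (Eve, 104, 2); (Grace, 259, NULL); (Heidi, 104, 4); (Sara, 300, 7); (Sara, 300, 7); (Xin, 102, 4); (Xin, NULL, NULL); (NULL, NULL, 1)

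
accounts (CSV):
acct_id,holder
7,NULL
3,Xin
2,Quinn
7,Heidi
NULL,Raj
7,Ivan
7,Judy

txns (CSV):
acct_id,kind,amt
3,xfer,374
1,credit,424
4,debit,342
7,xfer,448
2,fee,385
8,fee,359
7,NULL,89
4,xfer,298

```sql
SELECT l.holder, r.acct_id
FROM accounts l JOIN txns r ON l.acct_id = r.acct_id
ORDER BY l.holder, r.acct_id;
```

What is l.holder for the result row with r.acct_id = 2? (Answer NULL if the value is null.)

Quinn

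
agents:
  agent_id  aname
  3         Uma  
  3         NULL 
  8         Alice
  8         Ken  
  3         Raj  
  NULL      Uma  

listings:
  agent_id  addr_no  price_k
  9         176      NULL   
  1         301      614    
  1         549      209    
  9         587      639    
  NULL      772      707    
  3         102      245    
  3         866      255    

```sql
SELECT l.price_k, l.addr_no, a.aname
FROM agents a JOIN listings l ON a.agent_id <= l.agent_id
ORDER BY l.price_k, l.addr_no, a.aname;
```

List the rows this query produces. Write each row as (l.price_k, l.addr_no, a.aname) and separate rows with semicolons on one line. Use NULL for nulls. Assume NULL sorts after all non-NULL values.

INNER JOIN keeps only pairs where the ON condition holds.
Matching on a.agent_id <= l.agent_id. A NULL in a compared column never satisfies the condition.
- a (agent_id=3) pairs with 4 row(s) of l.
- a (agent_id=3) pairs with 4 row(s) of l.
- a (agent_id=8) pairs with 2 row(s) of l.
- a (agent_id=8) pairs with 2 row(s) of l.
- a (agent_id=3) pairs with 4 row(s) of l.
- a (agent_id=NULL) has no partner → excluded.

(245, 102, Raj); (245, 102, Uma); (245, 102, NULL); (255, 866, Raj); (255, 866, Uma); (255, 866, NULL); (639, 587, Alice); (639, 587, Ken); (639, 587, Raj); (639, 587, Uma); (639, 587, NULL); (NULL, 176, Alice); (NULL, 176, Ken); (NULL, 176, Raj); (NULL, 176, Uma); (NULL, 176, NULL)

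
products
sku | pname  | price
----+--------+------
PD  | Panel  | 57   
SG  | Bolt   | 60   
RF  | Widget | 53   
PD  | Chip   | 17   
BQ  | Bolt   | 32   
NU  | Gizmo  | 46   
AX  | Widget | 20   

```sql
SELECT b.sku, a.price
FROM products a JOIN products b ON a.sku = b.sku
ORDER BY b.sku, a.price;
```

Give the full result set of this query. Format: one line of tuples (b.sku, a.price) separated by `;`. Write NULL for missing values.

INNER JOIN keeps only pairs where the ON condition holds.
Matching on a.sku = b.sku.
Matched pairs: 9.

(AX, 20); (BQ, 32); (NU, 46); (PD, 17); (PD, 17); (PD, 57); (PD, 57); (RF, 53); (SG, 60)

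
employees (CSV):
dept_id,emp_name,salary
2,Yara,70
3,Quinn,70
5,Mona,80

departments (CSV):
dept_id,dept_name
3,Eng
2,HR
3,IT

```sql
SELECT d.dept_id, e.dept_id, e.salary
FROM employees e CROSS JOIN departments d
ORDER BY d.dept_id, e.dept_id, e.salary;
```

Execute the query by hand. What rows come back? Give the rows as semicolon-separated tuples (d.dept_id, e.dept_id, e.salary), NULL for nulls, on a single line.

CROSS JOIN pairs every row of `employees` with every row of `departments`: 3 × 3 = 9 rows.
After projecting and ordering:
d.dept_id | e.dept_id | e.salary
2 | 2 | 70
2 | 3 | 70
2 | 5 | 80
3 | 2 | 70
3 | 2 | 70
3 | 3 | 70
3 | 3 | 70
3 | 5 | 80
3 | 5 | 80

(2, 2, 70); (2, 3, 70); (2, 5, 80); (3, 2, 70); (3, 2, 70); (3, 3, 70); (3, 3, 70); (3, 5, 80); (3, 5, 80)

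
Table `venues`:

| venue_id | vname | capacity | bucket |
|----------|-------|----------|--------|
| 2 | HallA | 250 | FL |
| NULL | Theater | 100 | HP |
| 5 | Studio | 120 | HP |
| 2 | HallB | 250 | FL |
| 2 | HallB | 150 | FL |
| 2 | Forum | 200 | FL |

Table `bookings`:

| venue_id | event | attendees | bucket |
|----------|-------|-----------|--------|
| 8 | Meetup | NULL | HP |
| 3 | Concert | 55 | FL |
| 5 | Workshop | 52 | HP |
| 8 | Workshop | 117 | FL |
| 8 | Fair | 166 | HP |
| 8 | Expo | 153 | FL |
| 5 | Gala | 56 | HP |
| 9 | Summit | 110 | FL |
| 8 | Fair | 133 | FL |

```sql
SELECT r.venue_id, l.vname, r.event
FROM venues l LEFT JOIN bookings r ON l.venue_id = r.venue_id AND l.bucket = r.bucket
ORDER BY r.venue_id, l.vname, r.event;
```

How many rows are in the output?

LEFT JOIN keeps every row from `venues`; unmatched rows get NULL for `bookings`'s columns.
Matching on l.venue_id = r.venue_id AND l.bucket = r.bucket. A NULL in a compared column never satisfies the condition.
- l[0] venue_id=2, bucket=FL → no match; kept with NULLs on the r side.
- l[1] venue_id=NULL, bucket=HP → no match; kept with NULLs on the r side.
- l[2] venue_id=5, bucket=HP → 2 match(es) in r → 2 row(s).
- l[3] venue_id=2, bucket=FL → no match; kept with NULLs on the r side.
- l[4] venue_id=2, bucket=FL → no match; kept with NULLs on the r side.
- l[5] venue_id=2, bucket=FL → no match; kept with NULLs on the r side.
Total: 2 matched + 5 padded = 7 rows.

7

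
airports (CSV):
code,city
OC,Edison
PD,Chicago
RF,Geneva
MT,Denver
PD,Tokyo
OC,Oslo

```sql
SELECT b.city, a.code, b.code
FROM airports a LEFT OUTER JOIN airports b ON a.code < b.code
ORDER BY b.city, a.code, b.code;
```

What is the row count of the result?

14

LEFT JOIN keeps every row from `airports a`; unmatched rows get NULL for `airports b`'s columns.
Matching on a.code < b.code.
- code=OC: 3 matching b row(s), so 3 row(s) emitted.
- code=PD: 1 matching b row(s), so 1 row(s) emitted.
- code=RF: no b row matches, row kept with b columns NULL.
- code=MT: 5 matching b row(s), so 5 row(s) emitted.
- code=PD: 1 matching b row(s), so 1 row(s) emitted.
- code=OC: 3 matching b row(s), so 3 row(s) emitted.
Total: 13 matched + 1 padded = 14 rows.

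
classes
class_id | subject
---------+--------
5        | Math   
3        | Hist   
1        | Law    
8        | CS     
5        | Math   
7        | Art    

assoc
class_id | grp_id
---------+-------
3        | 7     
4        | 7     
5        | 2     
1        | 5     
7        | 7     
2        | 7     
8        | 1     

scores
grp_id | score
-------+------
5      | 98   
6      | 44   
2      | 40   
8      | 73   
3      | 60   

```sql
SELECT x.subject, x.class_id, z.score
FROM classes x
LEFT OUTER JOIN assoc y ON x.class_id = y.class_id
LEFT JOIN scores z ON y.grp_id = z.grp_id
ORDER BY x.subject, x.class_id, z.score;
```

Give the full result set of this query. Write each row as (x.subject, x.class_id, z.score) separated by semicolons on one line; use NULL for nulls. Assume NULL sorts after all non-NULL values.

(Art, 7, NULL); (CS, 8, NULL); (Hist, 3, NULL); (Law, 1, 98); (Math, 5, 40); (Math, 5, 40)

Evaluate left to right. First `classes x LEFT JOIN assoc y` on class_id: 6 row(s).
Then LEFT JOIN `scores z` on grp_id: each of those 6 rows is kept; rows whose y.grp_id has no match in z get NULL for z's columns.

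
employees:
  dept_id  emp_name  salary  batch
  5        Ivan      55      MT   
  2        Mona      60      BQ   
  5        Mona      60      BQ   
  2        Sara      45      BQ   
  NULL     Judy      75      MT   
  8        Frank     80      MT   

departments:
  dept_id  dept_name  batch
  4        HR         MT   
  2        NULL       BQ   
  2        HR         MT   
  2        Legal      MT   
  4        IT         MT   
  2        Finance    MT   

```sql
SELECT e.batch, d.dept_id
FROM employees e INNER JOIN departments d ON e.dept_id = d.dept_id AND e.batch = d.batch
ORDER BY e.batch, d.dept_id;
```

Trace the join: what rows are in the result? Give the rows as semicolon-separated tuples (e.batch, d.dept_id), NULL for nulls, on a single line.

(BQ, 2); (BQ, 2)

INNER JOIN keeps only pairs where the ON condition holds.
Matching on e.dept_id = d.dept_id AND e.batch = d.batch. A NULL in a compared column never satisfies the condition.
Matched pairs: 2.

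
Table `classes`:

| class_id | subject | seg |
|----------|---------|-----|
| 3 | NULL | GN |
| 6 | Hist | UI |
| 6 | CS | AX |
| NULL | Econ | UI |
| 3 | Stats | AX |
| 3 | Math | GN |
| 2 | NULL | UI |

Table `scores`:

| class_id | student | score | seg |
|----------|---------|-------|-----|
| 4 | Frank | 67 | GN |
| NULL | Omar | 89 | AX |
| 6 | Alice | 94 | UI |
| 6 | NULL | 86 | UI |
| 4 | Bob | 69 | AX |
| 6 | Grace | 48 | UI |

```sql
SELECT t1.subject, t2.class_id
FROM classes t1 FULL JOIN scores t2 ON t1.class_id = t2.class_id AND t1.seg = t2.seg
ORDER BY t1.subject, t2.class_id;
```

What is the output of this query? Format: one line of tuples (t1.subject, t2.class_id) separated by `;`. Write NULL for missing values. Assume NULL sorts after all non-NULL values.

FULL OUTER JOIN keeps every row from both sides; unmatched rows get NULL for the other side's columns.
Matching on t1.class_id = t2.class_id AND t1.seg = t2.seg. A NULL in a compared column never satisfies the condition.
- t1 row (class_id=3, seg=GN): no match → kept, t2 columns NULL.
- t1 row (class_id=6, seg=UI): matches 3 t2 row(s) → 3 output row(s).
- t1 row (class_id=6, seg=AX): no match → kept, t2 columns NULL.
- t1 row (class_id=NULL, seg=UI): no match → kept, t2 columns NULL.
- t1 row (class_id=3, seg=AX): no match → kept, t2 columns NULL.
- t1 row (class_id=3, seg=GN): no match → kept, t2 columns NULL.
- t1 row (class_id=2, seg=UI): no match → kept, t2 columns NULL.
- plus 3 unmatched t2 row(s), each kept with NULL t1 columns.

(CS, NULL); (Econ, NULL); (Hist, 6); (Hist, 6); (Hist, 6); (Math, NULL); (Stats, NULL); (NULL, 4); (NULL, 4); (NULL, NULL); (NULL, NULL); (NULL, NULL)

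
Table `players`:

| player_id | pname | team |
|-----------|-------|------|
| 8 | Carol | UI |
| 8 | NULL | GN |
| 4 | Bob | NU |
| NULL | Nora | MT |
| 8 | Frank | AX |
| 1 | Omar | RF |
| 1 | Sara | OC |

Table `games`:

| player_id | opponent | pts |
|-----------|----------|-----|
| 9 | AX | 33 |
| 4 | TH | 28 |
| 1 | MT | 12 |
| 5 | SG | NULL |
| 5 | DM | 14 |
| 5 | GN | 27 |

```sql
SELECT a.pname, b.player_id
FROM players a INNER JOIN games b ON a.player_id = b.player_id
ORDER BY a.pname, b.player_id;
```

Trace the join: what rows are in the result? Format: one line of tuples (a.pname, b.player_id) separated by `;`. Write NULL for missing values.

INNER JOIN keeps only pairs where the ON condition holds.
Matching on a.player_id = b.player_id. A NULL in a compared column never satisfies the condition.
- player_id=8: no matching b row, dropped.
- player_id=8: no matching b row, dropped.
- player_id=4: 1 matching b row(s), so 1 row(s) emitted.
- player_id=NULL: no matching b row, dropped.
- player_id=8: no matching b row, dropped.
- player_id=1: 1 matching b row(s), so 1 row(s) emitted.
- player_id=1: 1 matching b row(s), so 1 row(s) emitted.
After projecting and ordering:
a.pname | b.player_id
Bob | 4
Omar | 1
Sara | 1

(Bob, 4); (Omar, 1); (Sara, 1)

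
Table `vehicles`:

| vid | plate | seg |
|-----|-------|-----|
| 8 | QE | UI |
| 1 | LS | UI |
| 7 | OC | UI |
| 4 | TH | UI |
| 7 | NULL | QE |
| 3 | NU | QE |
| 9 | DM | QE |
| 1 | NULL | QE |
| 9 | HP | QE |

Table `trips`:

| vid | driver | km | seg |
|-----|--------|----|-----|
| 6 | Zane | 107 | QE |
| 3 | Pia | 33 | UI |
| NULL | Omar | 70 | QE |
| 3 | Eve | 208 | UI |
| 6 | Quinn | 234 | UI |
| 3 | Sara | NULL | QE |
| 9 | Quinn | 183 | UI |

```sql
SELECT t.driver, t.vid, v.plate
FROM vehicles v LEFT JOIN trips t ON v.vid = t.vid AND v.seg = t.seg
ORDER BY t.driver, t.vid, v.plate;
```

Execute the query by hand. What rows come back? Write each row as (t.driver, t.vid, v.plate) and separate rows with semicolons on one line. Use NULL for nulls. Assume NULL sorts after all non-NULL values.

(Sara, 3, NU); (NULL, NULL, DM); (NULL, NULL, HP); (NULL, NULL, LS); (NULL, NULL, OC); (NULL, NULL, QE); (NULL, NULL, TH); (NULL, NULL, NULL); (NULL, NULL, NULL)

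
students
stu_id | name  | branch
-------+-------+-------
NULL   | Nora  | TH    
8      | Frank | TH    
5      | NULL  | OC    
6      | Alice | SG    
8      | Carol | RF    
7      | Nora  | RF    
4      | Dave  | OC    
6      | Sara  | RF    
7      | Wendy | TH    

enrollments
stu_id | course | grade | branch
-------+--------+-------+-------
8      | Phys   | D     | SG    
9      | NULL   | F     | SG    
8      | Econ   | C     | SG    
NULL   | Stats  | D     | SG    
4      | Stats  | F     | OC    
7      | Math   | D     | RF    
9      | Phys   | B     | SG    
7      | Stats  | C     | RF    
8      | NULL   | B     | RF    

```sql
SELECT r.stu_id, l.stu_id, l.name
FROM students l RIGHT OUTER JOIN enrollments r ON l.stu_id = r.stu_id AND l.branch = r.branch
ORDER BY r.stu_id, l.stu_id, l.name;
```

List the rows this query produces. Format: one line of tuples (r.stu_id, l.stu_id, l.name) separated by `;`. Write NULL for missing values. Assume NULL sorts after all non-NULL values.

(4, 4, Dave); (7, 7, Nora); (7, 7, Nora); (8, 8, Carol); (8, NULL, NULL); (8, NULL, NULL); (9, NULL, NULL); (9, NULL, NULL); (NULL, NULL, NULL)

RIGHT JOIN keeps every row from `enrollments`; unmatched rows get NULL for `students`'s columns.
Matching on l.stu_id = r.stu_id AND l.branch = r.branch. A NULL in a compared column never satisfies the condition.
- l (stu_id=NULL, branch=TH) has no partner in r.
- l (stu_id=8, branch=TH) has no partner in r.
- l (stu_id=5, branch=OC) has no partner in r.
- l (stu_id=6, branch=SG) has no partner in r.
- l (stu_id=8, branch=RF) pairs with 1 row(s) of r.
- l (stu_id=7, branch=RF) pairs with 2 row(s) of r.
- l (stu_id=4, branch=OC) pairs with 1 row(s) of r.
- l (stu_id=6, branch=RF) has no partner in r.
- l (stu_id=7, branch=TH) has no partner in r.
- plus 5 unmatched r row(s), each kept with NULL l columns.
After projecting and ordering:
r.stu_id | l.stu_id | l.name
4 | 4 | Dave
7 | 7 | Nora
7 | 7 | Nora
8 | 8 | Carol
8 | NULL | NULL
8 | NULL | NULL
9 | NULL | NULL
9 | NULL | NULL
NULL | NULL | NULL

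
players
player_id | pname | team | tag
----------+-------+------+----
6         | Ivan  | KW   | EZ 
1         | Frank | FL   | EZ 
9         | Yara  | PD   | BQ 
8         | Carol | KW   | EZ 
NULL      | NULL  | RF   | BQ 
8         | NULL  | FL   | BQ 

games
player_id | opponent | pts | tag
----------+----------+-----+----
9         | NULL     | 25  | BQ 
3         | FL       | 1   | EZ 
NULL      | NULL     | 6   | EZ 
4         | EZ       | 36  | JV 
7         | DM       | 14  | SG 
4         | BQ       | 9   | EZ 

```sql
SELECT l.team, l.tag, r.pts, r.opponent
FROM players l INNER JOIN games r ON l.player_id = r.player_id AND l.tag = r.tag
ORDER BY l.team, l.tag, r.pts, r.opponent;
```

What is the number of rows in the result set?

INNER JOIN keeps only pairs where the ON condition holds.
Matching on l.player_id = r.player_id AND l.tag = r.tag. A NULL in a compared column never satisfies the condition.
- l[0] player_id=6, tag=EZ → no match; dropped.
- l[1] player_id=1, tag=EZ → no match; dropped.
- l[2] player_id=9, tag=BQ → 1 match(es) in r → 1 row(s).
- l[3] player_id=8, tag=EZ → no match; dropped.
- l[4] player_id=NULL, tag=BQ → no match; dropped.
- l[5] player_id=8, tag=BQ → no match; dropped.
Total: 1 rows.

1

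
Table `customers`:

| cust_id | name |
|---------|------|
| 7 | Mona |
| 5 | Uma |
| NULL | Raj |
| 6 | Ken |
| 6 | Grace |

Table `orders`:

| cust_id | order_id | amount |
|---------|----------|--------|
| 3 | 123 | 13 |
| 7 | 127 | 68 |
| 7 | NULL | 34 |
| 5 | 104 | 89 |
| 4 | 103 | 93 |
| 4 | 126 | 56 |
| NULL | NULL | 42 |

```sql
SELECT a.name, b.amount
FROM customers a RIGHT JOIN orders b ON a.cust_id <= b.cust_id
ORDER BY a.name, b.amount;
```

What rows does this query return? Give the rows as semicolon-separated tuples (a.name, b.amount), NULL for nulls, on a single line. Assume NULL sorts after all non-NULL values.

RIGHT JOIN keeps every row from `orders`; unmatched rows get NULL for `customers`'s columns.
Matching on a.cust_id <= b.cust_id. A NULL in a compared column never satisfies the condition.
Matched pairs: 9; unmatched b rows kept: 4.

(Grace, 34); (Grace, 68); (Ken, 34); (Ken, 68); (Mona, 34); (Mona, 68); (Uma, 34); (Uma, 68); (Uma, 89); (NULL, 13); (NULL, 42); (NULL, 56); (NULL, 93)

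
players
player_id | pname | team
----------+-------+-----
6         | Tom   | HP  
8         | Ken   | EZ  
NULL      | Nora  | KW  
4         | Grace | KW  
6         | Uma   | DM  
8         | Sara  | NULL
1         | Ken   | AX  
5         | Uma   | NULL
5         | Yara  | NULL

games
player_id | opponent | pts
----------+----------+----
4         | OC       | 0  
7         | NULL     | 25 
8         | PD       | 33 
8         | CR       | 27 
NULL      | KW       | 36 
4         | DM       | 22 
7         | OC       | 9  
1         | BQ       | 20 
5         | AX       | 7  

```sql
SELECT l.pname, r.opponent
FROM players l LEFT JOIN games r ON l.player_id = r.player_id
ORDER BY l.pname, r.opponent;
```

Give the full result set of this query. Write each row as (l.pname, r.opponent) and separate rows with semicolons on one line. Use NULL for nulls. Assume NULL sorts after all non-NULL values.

(Grace, DM); (Grace, OC); (Ken, BQ); (Ken, CR); (Ken, PD); (Nora, NULL); (Sara, CR); (Sara, PD); (Tom, NULL); (Uma, AX); (Uma, NULL); (Yara, AX)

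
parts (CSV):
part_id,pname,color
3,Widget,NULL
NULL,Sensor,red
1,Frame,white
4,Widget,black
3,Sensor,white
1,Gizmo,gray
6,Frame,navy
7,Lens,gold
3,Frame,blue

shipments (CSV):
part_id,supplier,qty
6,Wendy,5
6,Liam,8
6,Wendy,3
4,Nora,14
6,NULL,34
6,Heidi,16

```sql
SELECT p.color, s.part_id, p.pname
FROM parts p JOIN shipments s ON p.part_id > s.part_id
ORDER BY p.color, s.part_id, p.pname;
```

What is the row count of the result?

INNER JOIN keeps only pairs where the ON condition holds.
Matching on p.part_id > s.part_id. A NULL in a compared column never satisfies the condition.
- p[0] part_id=3 → no match; dropped.
- p[1] part_id=NULL → no match; dropped.
- p[2] part_id=1 → no match; dropped.
- p[3] part_id=4 → no match; dropped.
- p[4] part_id=3 → no match; dropped.
- p[5] part_id=1 → no match; dropped.
- p[6] part_id=6 → 1 match(es) in s → 1 row(s).
- p[7] part_id=7 → 6 match(es) in s → 6 row(s).
- p[8] part_id=3 → no match; dropped.
Total: 7 rows.

7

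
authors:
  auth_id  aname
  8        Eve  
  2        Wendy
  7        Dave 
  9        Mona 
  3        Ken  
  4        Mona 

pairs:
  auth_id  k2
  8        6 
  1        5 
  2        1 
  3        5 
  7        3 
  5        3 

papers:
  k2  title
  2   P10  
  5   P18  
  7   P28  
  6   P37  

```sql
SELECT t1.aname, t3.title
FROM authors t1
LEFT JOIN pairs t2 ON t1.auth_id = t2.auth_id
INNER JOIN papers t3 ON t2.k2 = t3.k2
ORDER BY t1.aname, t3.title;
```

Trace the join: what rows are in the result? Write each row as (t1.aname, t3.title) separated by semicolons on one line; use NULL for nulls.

Evaluate left to right. First `authors t1 LEFT JOIN pairs t2` on auth_id: 6 row(s).
Then INNER JOIN `papers t3` on k2: keep only rows whose t2.k2 appears in t3.

(Eve, P37); (Ken, P18)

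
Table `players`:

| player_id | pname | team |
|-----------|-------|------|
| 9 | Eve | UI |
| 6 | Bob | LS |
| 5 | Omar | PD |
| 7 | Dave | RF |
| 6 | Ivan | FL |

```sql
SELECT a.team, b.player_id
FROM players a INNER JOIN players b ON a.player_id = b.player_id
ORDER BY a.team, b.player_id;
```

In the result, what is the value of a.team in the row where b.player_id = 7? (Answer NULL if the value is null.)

INNER JOIN keeps only pairs where the ON condition holds.
Matching on a.player_id = b.player_id.
- a (player_id=9) pairs with 1 row(s) of b.
- a (player_id=6) pairs with 2 row(s) of b.
- a (player_id=5) pairs with 1 row(s) of b.
- a (player_id=7) pairs with 1 row(s) of b.
- a (player_id=6) pairs with 2 row(s) of b.

RF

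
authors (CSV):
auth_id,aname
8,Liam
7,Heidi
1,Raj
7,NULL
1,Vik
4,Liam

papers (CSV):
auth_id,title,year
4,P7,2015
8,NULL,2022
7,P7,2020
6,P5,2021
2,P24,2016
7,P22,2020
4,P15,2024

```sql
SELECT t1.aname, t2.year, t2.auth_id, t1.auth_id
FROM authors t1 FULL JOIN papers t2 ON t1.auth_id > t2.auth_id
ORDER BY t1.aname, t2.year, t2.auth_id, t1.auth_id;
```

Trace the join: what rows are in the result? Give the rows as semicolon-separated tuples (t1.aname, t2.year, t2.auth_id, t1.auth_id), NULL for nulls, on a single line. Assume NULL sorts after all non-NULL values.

(Heidi, 2015, 4, 7); (Heidi, 2016, 2, 7); (Heidi, 2021, 6, 7); (Heidi, 2024, 4, 7); (Liam, 2015, 4, 8); (Liam, 2016, 2, 4); (Liam, 2016, 2, 8); (Liam, 2020, 7, 8); (Liam, 2020, 7, 8); (Liam, 2021, 6, 8); (Liam, 2024, 4, 8); (Raj, NULL, NULL, 1); (Vik, NULL, NULL, 1); (NULL, 2015, 4, 7); (NULL, 2016, 2, 7); (NULL, 2021, 6, 7); (NULL, 2022, 8, NULL); (NULL, 2024, 4, 7)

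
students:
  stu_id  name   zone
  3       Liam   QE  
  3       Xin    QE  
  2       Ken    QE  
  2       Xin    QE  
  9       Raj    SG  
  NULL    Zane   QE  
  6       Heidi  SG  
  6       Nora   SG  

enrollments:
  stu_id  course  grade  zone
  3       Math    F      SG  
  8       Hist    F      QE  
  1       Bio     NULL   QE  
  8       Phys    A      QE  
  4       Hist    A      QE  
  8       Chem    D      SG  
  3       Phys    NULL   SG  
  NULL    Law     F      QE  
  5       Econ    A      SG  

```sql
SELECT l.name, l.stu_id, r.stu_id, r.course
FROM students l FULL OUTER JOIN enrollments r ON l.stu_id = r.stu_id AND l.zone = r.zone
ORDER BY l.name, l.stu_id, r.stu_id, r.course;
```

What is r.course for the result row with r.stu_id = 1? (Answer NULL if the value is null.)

FULL OUTER JOIN keeps every row from both sides; unmatched rows get NULL for the other side's columns.
Matching on l.stu_id = r.stu_id AND l.zone = r.zone. A NULL in a compared column never satisfies the condition.
- stu_id=3, zone=QE: no r row matches, row kept with r columns NULL.
- stu_id=3, zone=QE: no r row matches, row kept with r columns NULL.
- stu_id=2, zone=QE: no r row matches, row kept with r columns NULL.
- stu_id=2, zone=QE: no r row matches, row kept with r columns NULL.
- stu_id=9, zone=SG: no r row matches, row kept with r columns NULL.
- stu_id=NULL, zone=QE: no r row matches, row kept with r columns NULL.
- stu_id=6, zone=SG: no r row matches, row kept with r columns NULL.
- stu_id=6, zone=SG: no r row matches, row kept with r columns NULL.
- plus 9 unmatched r row(s), each kept with NULL l columns.

Bio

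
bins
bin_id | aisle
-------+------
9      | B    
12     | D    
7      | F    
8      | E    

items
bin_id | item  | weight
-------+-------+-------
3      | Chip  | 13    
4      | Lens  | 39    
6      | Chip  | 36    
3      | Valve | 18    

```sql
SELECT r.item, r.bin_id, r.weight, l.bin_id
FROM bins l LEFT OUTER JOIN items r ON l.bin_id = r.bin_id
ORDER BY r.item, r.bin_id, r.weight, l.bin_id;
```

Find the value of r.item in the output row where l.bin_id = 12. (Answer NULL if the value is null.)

LEFT JOIN keeps every row from `bins`; unmatched rows get NULL for `items`'s columns.
Matching on l.bin_id = r.bin_id.
- l[0] bin_id=9 → no match; kept with NULLs on the r side.
- l[1] bin_id=12 → no match; kept with NULLs on the r side.
- l[2] bin_id=7 → no match; kept with NULLs on the r side.
- l[3] bin_id=8 → no match; kept with NULLs on the r side.

NULL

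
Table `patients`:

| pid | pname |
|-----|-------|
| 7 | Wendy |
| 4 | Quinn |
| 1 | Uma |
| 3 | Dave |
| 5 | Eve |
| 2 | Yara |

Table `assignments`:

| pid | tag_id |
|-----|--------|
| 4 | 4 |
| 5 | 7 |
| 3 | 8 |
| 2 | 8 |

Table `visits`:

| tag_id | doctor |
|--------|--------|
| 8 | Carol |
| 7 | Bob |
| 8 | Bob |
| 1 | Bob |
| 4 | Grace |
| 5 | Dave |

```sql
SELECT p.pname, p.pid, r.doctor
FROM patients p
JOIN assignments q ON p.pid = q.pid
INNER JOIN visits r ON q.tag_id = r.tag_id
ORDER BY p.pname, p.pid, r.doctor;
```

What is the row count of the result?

Step 1 — p INNER JOIN q on pid → 4 row(s).
Then INNER JOIN `visits r` on tag_id: keep only rows whose q.tag_id appears in r.
Result: 6 row(s).

6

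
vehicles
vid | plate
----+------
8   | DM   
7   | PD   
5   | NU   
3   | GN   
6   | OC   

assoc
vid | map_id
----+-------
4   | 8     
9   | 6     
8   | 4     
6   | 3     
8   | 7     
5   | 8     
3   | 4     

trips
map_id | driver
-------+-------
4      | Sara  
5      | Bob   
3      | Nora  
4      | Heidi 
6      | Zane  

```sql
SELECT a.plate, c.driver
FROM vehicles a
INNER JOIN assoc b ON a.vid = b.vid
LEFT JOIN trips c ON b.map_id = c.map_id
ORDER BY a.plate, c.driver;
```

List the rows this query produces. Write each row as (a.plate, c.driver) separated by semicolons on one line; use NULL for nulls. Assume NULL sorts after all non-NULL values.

(DM, Heidi); (DM, Sara); (DM, NULL); (GN, Heidi); (GN, Sara); (NU, NULL); (OC, Nora)

Step 1 — a INNER JOIN b on vid → 5 row(s).
Then LEFT JOIN `trips c` on map_id: each of those 5 rows is kept; rows whose b.map_id has no match in c get NULL for c's columns.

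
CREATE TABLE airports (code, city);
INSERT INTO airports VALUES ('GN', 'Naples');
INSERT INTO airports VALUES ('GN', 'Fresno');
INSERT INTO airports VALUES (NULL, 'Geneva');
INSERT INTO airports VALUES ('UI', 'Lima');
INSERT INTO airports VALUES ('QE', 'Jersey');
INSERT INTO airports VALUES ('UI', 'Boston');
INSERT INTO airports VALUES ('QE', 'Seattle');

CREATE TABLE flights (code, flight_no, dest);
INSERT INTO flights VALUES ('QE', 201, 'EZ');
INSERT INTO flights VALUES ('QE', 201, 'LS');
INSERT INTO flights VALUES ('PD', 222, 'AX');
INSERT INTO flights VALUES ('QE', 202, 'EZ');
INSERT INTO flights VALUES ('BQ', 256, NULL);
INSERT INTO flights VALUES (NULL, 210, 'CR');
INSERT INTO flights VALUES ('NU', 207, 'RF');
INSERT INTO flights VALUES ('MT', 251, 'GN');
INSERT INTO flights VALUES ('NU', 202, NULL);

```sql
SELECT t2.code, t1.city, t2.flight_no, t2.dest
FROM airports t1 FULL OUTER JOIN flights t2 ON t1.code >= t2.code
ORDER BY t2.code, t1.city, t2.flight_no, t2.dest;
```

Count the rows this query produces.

FULL OUTER JOIN keeps every row from both sides; unmatched rows get NULL for the other side's columns.
Matching on t1.code >= t2.code. A NULL in a compared column never satisfies the condition.
- code=GN: 1 matching t2 row(s), so 1 row(s) emitted.
- code=GN: 1 matching t2 row(s), so 1 row(s) emitted.
- code=NULL: no t2 row matches, row kept with t2 columns NULL.
- code=UI: 8 matching t2 row(s), so 8 row(s) emitted.
- code=QE: 8 matching t2 row(s), so 8 row(s) emitted.
- code=UI: 8 matching t2 row(s), so 8 row(s) emitted.
- code=QE: 8 matching t2 row(s), so 8 row(s) emitted.
- 1 t2 row(s) had no t1 match → kept, t1 columns NULL.
Total: 34 matched + 2 padded = 36 rows.

36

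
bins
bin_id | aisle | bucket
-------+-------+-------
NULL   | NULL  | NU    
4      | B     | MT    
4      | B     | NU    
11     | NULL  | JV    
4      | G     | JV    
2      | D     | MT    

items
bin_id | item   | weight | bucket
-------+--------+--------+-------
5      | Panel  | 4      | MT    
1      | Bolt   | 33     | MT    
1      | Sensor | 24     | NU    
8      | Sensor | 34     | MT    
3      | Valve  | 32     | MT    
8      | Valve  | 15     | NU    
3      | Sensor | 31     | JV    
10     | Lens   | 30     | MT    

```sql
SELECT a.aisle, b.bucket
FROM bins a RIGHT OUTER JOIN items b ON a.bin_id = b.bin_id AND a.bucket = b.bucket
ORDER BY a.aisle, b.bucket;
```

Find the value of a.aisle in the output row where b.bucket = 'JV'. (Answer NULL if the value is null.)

NULL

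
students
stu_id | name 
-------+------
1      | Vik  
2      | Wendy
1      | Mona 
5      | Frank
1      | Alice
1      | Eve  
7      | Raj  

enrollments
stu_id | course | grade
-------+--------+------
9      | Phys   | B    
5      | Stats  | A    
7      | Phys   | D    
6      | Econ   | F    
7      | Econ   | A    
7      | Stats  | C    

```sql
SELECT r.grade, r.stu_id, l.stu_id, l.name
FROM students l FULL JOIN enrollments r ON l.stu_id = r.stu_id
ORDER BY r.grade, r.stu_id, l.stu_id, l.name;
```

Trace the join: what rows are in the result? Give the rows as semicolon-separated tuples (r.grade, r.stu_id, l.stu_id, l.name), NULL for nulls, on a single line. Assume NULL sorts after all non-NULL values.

(A, 5, 5, Frank); (A, 7, 7, Raj); (B, 9, NULL, NULL); (C, 7, 7, Raj); (D, 7, 7, Raj); (F, 6, NULL, NULL); (NULL, NULL, 1, Alice); (NULL, NULL, 1, Eve); (NULL, NULL, 1, Mona); (NULL, NULL, 1, Vik); (NULL, NULL, 2, Wendy)

FULL OUTER JOIN keeps every row from both sides; unmatched rows get NULL for the other side's columns.
Matching on l.stu_id = r.stu_id.
- l[0] stu_id=1 → no match; kept with NULLs on the r side.
- l[1] stu_id=2 → no match; kept with NULLs on the r side.
- l[2] stu_id=1 → no match; kept with NULLs on the r side.
- l[3] stu_id=5 → 1 match(es) in r → 1 row(s).
- l[4] stu_id=1 → no match; kept with NULLs on the r side.
- l[5] stu_id=1 → no match; kept with NULLs on the r side.
- l[6] stu_id=7 → 3 match(es) in r → 3 row(s).
- 2 row(s) from r found no l partner → padded with NULL.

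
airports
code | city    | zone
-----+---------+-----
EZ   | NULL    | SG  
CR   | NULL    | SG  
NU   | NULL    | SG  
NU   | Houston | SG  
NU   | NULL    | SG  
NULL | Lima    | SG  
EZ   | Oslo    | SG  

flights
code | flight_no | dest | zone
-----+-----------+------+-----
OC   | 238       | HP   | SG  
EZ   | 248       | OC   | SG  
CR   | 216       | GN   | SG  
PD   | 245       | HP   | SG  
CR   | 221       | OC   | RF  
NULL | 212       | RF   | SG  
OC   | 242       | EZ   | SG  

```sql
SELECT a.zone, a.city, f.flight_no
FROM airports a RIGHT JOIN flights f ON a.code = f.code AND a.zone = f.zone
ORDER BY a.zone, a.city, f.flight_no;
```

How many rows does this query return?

8

RIGHT JOIN keeps every row from `flights`; unmatched rows get NULL for `airports`'s columns.
Matching on a.code = f.code AND a.zone = f.zone. A NULL in a compared column never satisfies the condition.
- a row (code=EZ, zone=SG): matches 1 f row(s) → 1 output row(s).
- a row (code=CR, zone=SG): matches 1 f row(s) → 1 output row(s).
- a row (code=NU, zone=SG): no match.
- a row (code=NU, zone=SG): no match.
- a row (code=NU, zone=SG): no match.
- a row (code=NULL, zone=SG): no match.
- a row (code=EZ, zone=SG): matches 1 f row(s) → 1 output row(s).
- plus 5 unmatched f row(s), each kept with NULL a columns.
Total: 3 matched + 5 padded = 8 rows.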